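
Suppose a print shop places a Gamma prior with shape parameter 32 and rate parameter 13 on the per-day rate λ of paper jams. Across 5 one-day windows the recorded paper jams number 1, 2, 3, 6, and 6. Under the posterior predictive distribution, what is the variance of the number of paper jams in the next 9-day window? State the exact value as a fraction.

Total count: 1 + 2 + 3 + 6 + 6 = 18.
Total exposure: 5 days.
By Gamma–Poisson conjugacy, the posterior is Gamma(α + Σx, β + Σt) = Gamma(32 + 18, 13 + 5) = Gamma(50, 18).
The posterior predictive for a window of length T is Negative Binomial with variance T·α'·(β'+T)/β'² = 9·50·27/324 = 75/2.

75/2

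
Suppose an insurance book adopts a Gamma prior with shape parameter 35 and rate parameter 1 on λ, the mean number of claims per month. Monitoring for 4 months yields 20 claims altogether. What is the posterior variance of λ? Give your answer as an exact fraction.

Total count 20 over total exposure 4 months.
Gamma(α, β) with Poisson data over total exposure Σt gives posterior Gamma(α+Σx, β+Σt) = Gamma(55, 5).
Posterior variance = α'/β'² = 55/25 = 11/5.

11/5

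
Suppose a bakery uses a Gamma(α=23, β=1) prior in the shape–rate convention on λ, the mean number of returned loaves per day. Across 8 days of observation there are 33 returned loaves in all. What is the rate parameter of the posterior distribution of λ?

9

Total count 33 over total exposure 8 days.
Posterior: α' = 23 + 33 = 56, β' = 1 + 8 = 9.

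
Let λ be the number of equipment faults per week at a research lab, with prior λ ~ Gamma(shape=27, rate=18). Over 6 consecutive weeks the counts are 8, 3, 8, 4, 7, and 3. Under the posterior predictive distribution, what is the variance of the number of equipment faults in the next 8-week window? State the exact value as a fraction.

Total count: 8 + 3 + 8 + 4 + 7 + 3 = 33.
Total exposure: 6 weeks.
Posterior: α' = 27 + 33 = 60, β' = 18 + 6 = 24.
The posterior predictive for a window of length T is Negative Binomial with variance T·α'·(β'+T)/β'² = 8·60·32/576 = 80/3.

80/3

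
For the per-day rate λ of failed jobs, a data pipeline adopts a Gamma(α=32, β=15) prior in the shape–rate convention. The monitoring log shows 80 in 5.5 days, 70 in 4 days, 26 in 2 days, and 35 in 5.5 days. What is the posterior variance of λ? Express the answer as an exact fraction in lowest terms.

Total count: 80 + 70 + 26 + 35 = 211.
Total exposure: 5.5 + 4 + 2 + 5.5 = 17 days.
By Gamma–Poisson conjugacy, the posterior is Gamma(α + Σx, β + Σt) = Gamma(32 + 211, 15 + 17) = Gamma(243, 32).
Posterior variance = α'/β'² = 243/1024.

243/1024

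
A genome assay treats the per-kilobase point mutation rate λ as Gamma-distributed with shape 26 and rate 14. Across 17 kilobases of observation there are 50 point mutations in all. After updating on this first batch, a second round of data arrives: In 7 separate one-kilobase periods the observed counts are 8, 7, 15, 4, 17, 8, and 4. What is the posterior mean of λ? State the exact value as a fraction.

Total count 50 over total exposure 17 kilobases.
After the first batch: Gamma(26 + 50, 14 + 17) = Gamma(76, 31).
Total count: 8 + 7 + 15 + 4 + 17 + 8 + 4 = 63.
Total exposure: 7 kilobases.
After the second batch: Gamma(76 + 63, 31 + 7) = Gamma(139, 38).
Posterior mean = α'/β' = 139/38.

139/38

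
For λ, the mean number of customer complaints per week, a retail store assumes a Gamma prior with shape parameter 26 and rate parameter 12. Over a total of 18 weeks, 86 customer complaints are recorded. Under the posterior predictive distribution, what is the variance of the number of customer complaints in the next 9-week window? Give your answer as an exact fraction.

1092/25

Total count 86 over total exposure 18 weeks.
Gamma(α, β) with Poisson data over total exposure Σt gives posterior Gamma(α+Σx, β+Σt) = Gamma(112, 30).
The posterior predictive for a window of length T is Negative Binomial with variance T·α'·(β'+T)/β'² = 9·112·39/900 = 1092/25.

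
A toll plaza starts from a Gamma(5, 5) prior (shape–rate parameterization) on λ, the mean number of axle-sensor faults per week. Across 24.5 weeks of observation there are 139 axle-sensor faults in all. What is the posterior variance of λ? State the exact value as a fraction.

576/3481

Total count 139 over total exposure 24.5 weeks.
Gamma(α, β) with Poisson data over total exposure Σt gives posterior Gamma(α+Σx, β+Σt) = Gamma(144, 59/2).
Posterior variance = α'/β'² = 144/(3481/4) = 576/3481.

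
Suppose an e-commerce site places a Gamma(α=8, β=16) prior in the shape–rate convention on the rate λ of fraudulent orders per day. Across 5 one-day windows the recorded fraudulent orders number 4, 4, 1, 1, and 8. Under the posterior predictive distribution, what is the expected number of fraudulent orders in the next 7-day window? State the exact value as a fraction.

26/3

Total count: 4 + 4 + 1 + 1 + 8 = 18.
Total exposure: 5 days.
Gamma(α, β) with Poisson data over total exposure Σt gives posterior Gamma(α+Σx, β+Σt) = Gamma(26, 21).
Predictive mean over a 7-day window = T·E[λ|data] = 7·26/21 = 26/3.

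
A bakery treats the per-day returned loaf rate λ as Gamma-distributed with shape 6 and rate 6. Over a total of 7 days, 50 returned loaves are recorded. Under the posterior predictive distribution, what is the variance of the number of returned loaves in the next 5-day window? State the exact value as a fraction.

Total count 50 over total exposure 7 days.
Posterior: α' = 6 + 50 = 56, β' = 6 + 7 = 13.
The posterior predictive for a window of length T is Negative Binomial with variance T·α'·(β'+T)/β'² = 5·56·18/169 = 5040/169.

5040/169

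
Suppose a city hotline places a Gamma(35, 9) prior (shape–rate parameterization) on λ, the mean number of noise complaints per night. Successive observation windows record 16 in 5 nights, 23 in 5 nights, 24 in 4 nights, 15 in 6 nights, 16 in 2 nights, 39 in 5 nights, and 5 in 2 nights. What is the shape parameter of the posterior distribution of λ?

Total count: 16 + 23 + 24 + 15 + 16 + 39 + 5 = 138.
Total exposure: 5 + 5 + 4 + 6 + 2 + 5 + 2 = 29 nights.
The Gamma prior is conjugate for the Poisson rate, so λ | data ~ Gamma(35+138, 9+29) = Gamma(173, 38).

173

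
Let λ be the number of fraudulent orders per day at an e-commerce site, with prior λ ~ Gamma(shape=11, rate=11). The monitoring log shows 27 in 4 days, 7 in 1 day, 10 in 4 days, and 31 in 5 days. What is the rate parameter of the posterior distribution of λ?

Total count: 27 + 7 + 10 + 31 = 75.
Total exposure: 4 + 1 + 4 + 5 = 14 days.
Conjugate update: add total count to the shape and total exposure to the rate, giving Gamma(86, 25).

25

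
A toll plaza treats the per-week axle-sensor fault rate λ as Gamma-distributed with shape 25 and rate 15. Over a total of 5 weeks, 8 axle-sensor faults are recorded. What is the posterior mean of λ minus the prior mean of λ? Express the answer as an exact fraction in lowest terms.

Total count 8 over total exposure 5 weeks.
The Gamma prior is conjugate for the Poisson rate, so λ | data ~ Gamma(25+8, 15+5) = Gamma(33, 20).
Posterior mean = 33/20 = 33/20; prior mean = 25/15 = 5/3. Difference = 33/20 − 5/3 = -1/60.

-1/60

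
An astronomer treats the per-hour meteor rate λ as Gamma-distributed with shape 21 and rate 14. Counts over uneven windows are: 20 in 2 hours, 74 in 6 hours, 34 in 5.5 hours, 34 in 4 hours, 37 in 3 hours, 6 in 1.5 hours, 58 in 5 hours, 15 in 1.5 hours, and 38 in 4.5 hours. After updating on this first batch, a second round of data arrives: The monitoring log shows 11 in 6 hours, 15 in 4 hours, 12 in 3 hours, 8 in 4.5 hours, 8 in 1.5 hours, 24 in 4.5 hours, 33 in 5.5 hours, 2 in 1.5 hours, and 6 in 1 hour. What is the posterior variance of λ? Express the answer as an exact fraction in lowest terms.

Total count: 20 + 74 + 34 + 34 + 37 + 6 + 58 + 15 + 38 = 316.
Total exposure: 2 + 6 + 5.5 + 4 + 3 + 1.5 + 5 + 1.5 + 4.5 = 33 hours.
After the first batch: Gamma(21 + 316, 14 + 33) = Gamma(337, 47).
Total count: 11 + 15 + 12 + 8 + 8 + 24 + 33 + 2 + 6 = 119.
Total exposure: 6 + 4 + 3 + 4.5 + 1.5 + 4.5 + 5.5 + 1.5 + 1 = 31.5 hours.
After the second batch: Gamma(337 + 119, 47 + 31.5) = Gamma(456, 157/2).
Posterior variance = α'/β'² = 456/(24649/4) = 1824/24649.

1824/24649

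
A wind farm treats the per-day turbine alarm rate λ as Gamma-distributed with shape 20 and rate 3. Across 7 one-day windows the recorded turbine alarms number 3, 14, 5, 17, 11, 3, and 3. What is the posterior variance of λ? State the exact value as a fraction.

19/25

Total count: 3 + 14 + 5 + 17 + 11 + 3 + 3 = 56.
Total exposure: 7 days.
The Gamma prior is conjugate for the Poisson rate, so λ | data ~ Gamma(20+56, 3+7) = Gamma(76, 10).
Posterior variance = α'/β'² = 76/100 = 19/25.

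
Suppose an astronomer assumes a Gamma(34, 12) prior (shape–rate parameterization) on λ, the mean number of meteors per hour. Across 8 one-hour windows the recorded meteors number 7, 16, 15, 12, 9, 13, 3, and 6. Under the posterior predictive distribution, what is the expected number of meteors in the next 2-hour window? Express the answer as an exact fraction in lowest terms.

Total count: 7 + 16 + 15 + 12 + 9 + 13 + 3 + 6 = 81.
Total exposure: 8 hours.
Conjugate update: add total count to the shape and total exposure to the rate, giving Gamma(115, 20).
Predictive mean over a 2-hour window = T·E[λ|data] = 2·115/20 = 23/2.

23/2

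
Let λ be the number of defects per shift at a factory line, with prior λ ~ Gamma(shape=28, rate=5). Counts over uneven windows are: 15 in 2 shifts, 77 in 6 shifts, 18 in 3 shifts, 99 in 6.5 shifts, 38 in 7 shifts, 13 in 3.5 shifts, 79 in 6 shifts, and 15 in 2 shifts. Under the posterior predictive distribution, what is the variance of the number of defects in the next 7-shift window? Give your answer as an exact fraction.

Total count: 15 + 77 + 18 + 99 + 38 + 13 + 79 + 15 = 354.
Total exposure: 2 + 6 + 3 + 6.5 + 7 + 3.5 + 6 + 2 = 36 shifts.
Conjugate update: add total count to the shape and total exposure to the rate, giving Gamma(382, 41).
The posterior predictive for a window of length T is Negative Binomial with variance T·α'·(β'+T)/β'² = 7·382·48/1681 = 128352/1681.

128352/1681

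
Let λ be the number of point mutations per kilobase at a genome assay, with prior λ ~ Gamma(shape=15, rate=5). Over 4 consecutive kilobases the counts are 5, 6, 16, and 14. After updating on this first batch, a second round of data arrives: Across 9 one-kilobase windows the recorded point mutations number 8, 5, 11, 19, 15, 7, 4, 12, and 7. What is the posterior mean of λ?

8

Total count: 5 + 6 + 16 + 14 = 41.
Total exposure: 4 kilobases.
After the first batch: Gamma(15 + 41, 5 + 4) = Gamma(56, 9).
Total count: 8 + 5 + 11 + 19 + 15 + 7 + 4 + 12 + 7 = 88.
Total exposure: 9 kilobases.
After the second batch: Gamma(56 + 88, 9 + 9) = Gamma(144, 18).
Posterior mean = α'/β' = 144/18 = 8.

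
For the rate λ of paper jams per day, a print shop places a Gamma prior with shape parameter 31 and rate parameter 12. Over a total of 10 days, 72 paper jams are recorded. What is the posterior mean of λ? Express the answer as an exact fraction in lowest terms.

103/22

Total count 72 over total exposure 10 days.
The Gamma prior is conjugate for the Poisson rate, so λ | data ~ Gamma(31+72, 12+10) = Gamma(103, 22).
Posterior mean = α'/β' = 103/22.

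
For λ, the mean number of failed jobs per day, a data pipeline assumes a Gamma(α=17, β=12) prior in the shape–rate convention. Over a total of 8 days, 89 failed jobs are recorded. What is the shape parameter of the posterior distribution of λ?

106

Total count 89 over total exposure 8 days.
The Gamma prior is conjugate for the Poisson rate, so λ | data ~ Gamma(17+89, 12+8) = Gamma(106, 20).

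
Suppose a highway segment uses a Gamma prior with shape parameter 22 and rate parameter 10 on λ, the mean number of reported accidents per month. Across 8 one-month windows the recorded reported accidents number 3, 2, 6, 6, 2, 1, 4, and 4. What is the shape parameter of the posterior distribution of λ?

50

Total count: 3 + 2 + 6 + 6 + 2 + 1 + 4 + 4 = 28.
Total exposure: 8 months.
The Gamma prior is conjugate for the Poisson rate, so λ | data ~ Gamma(22+28, 10+8) = Gamma(50, 18).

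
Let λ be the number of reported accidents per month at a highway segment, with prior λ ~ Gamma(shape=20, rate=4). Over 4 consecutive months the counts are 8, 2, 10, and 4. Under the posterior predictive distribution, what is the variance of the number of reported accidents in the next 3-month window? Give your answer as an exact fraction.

Total count: 8 + 2 + 10 + 4 = 24.
Total exposure: 4 months.
Gamma(α, β) with Poisson data over total exposure Σt gives posterior Gamma(α+Σx, β+Σt) = Gamma(44, 8).
The posterior predictive for a window of length T is Negative Binomial with variance T·α'·(β'+T)/β'² = 3·44·11/64 = 363/16.

363/16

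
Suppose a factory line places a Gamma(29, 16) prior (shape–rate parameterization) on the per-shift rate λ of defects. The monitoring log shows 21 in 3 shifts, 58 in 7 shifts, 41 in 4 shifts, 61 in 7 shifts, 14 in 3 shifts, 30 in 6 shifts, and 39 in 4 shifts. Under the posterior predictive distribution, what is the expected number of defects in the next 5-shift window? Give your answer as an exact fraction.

Total count: 21 + 58 + 41 + 61 + 14 + 30 + 39 = 264.
Total exposure: 3 + 7 + 4 + 7 + 3 + 6 + 4 = 34 shifts.
By Gamma–Poisson conjugacy, the posterior is Gamma(α + Σx, β + Σt) = Gamma(29 + 264, 16 + 34) = Gamma(293, 50).
Predictive mean over a 5-shift window = T·E[λ|data] = 5·293/50 = 293/10.

293/10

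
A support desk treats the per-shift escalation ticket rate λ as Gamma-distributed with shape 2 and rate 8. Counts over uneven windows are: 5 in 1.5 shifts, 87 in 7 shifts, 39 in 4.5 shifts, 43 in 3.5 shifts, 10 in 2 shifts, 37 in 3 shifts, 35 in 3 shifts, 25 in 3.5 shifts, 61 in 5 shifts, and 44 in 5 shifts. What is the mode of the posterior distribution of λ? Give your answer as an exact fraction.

Total count: 5 + 87 + 39 + 43 + 10 + 37 + 35 + 25 + 61 + 44 = 386.
Total exposure: 1.5 + 7 + 4.5 + 3.5 + 2 + 3 + 3 + 3.5 + 5 + 5 = 38 shifts.
The Gamma prior is conjugate for the Poisson rate, so λ | data ~ Gamma(2+386, 8+38) = Gamma(388, 46).
Posterior mode = (α'−1)/β' = 387/46.

387/46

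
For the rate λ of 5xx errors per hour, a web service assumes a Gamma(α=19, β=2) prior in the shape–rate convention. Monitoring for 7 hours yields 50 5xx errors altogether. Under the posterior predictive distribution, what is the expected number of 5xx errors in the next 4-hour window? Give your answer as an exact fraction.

Total count 50 over total exposure 7 hours.
Conjugate update: add total count to the shape and total exposure to the rate, giving Gamma(69, 9).
Predictive mean over a 4-hour window = T·E[λ|data] = 4·69/9 = 92/3.

92/3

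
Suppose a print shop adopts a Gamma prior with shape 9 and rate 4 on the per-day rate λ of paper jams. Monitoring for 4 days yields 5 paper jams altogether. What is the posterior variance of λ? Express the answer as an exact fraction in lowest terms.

7/32

Total count 5 over total exposure 4 days.
The Gamma prior is conjugate for the Poisson rate, so λ | data ~ Gamma(9+5, 4+4) = Gamma(14, 8).
Posterior variance = α'/β'² = 14/64 = 7/32.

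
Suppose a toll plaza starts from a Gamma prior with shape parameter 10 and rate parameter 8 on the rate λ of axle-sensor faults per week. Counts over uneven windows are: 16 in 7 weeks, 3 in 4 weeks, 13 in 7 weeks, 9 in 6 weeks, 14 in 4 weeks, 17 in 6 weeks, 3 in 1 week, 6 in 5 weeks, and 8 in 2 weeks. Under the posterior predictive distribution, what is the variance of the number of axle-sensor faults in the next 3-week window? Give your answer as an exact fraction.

Total count: 16 + 3 + 13 + 9 + 14 + 17 + 3 + 6 + 8 = 89.
Total exposure: 7 + 4 + 7 + 6 + 4 + 6 + 1 + 5 + 2 = 42 weeks.
Posterior: α' = 10 + 89 = 99, β' = 8 + 42 = 50.
The posterior predictive for a window of length T is Negative Binomial with variance T·α'·(β'+T)/β'² = 3·99·53/2500 = 15741/2500.

15741/2500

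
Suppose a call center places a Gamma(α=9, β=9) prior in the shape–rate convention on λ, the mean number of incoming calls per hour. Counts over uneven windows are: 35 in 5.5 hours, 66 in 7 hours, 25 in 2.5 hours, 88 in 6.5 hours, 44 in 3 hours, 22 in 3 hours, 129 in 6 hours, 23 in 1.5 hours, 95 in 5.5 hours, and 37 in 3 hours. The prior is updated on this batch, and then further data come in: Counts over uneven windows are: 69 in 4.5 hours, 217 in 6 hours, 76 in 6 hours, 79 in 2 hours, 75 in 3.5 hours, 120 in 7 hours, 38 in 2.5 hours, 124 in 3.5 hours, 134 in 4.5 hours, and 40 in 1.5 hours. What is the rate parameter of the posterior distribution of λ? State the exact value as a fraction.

187/2

Total count: 35 + 66 + 25 + 88 + 44 + 22 + 129 + 23 + 95 + 37 = 564.
Total exposure: 5.5 + 7 + 2.5 + 6.5 + 3 + 3 + 6 + 1.5 + 5.5 + 3 = 43.5 hours.
After the first batch: Gamma(9 + 564, 9 + 43.5) = Gamma(573, 105/2).
Total count: 69 + 217 + 76 + 79 + 75 + 120 + 38 + 124 + 134 + 40 = 972.
Total exposure: 4.5 + 6 + 6 + 2 + 3.5 + 7 + 2.5 + 3.5 + 4.5 + 1.5 = 41 hours.
After the second batch: Gamma(573 + 972, 105/2 + 41) = Gamma(1545, 187/2).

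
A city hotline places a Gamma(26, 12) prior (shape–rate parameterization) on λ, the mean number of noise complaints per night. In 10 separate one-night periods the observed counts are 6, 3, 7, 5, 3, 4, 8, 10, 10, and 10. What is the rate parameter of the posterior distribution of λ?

Total count: 6 + 3 + 7 + 5 + 3 + 4 + 8 + 10 + 10 + 10 = 66.
Total exposure: 10 nights.
The Gamma prior is conjugate for the Poisson rate, so λ | data ~ Gamma(26+66, 12+10) = Gamma(92, 22).

22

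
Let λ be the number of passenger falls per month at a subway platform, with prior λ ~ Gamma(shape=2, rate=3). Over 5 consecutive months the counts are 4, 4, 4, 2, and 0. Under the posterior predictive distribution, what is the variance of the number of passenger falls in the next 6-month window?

21

Total count: 4 + 4 + 4 + 2 + 0 = 14.
Total exposure: 5 months.
The Gamma prior is conjugate for the Poisson rate, so λ | data ~ Gamma(2+14, 3+5) = Gamma(16, 8).
The posterior predictive for a window of length T is Negative Binomial with variance T·α'·(β'+T)/β'² = 6·16·14/64 = 21.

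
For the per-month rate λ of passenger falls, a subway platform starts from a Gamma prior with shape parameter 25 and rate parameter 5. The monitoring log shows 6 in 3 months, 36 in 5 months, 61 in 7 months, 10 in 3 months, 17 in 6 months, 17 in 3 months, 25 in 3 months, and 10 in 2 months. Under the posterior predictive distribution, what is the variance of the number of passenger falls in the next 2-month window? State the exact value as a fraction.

Total count: 6 + 36 + 61 + 10 + 17 + 17 + 25 + 10 = 182.
Total exposure: 3 + 5 + 7 + 3 + 6 + 3 + 3 + 2 = 32 months.
By Gamma–Poisson conjugacy, the posterior is Gamma(α + Σx, β + Σt) = Gamma(25 + 182, 5 + 32) = Gamma(207, 37).
The posterior predictive for a window of length T is Negative Binomial with variance T·α'·(β'+T)/β'² = 2·207·39/1369 = 16146/1369.

16146/1369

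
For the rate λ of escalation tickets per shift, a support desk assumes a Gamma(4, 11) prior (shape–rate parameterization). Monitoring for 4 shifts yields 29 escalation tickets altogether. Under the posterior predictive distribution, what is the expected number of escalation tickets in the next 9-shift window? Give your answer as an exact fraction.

99/5

Total count 29 over total exposure 4 shifts.
By Gamma–Poisson conjugacy, the posterior is Gamma(α + Σx, β + Σt) = Gamma(4 + 29, 11 + 4) = Gamma(33, 15).
Predictive mean over a 9-shift window = T·E[λ|data] = 9·33/15 = 99/5.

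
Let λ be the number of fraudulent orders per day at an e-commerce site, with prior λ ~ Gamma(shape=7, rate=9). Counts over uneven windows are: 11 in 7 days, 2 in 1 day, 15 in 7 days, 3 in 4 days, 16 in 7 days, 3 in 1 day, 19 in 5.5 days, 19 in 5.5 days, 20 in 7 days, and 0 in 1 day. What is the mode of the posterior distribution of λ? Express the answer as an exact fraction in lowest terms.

114/55

Total count: 11 + 2 + 15 + 3 + 16 + 3 + 19 + 19 + 20 + 0 = 108.
Total exposure: 7 + 1 + 7 + 4 + 7 + 1 + 5.5 + 5.5 + 7 + 1 = 46 days.
The Gamma prior is conjugate for the Poisson rate, so λ | data ~ Gamma(7+108, 9+46) = Gamma(115, 55).
Posterior mode = (α'−1)/β' = 114/55.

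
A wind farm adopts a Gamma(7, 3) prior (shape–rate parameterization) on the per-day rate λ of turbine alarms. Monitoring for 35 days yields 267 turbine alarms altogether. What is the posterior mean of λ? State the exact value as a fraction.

137/19

Total count 267 over total exposure 35 days.
By Gamma–Poisson conjugacy, the posterior is Gamma(α + Σx, β + Σt) = Gamma(7 + 267, 3 + 35) = Gamma(274, 38).
Posterior mean = α'/β' = 274/38 = 137/19.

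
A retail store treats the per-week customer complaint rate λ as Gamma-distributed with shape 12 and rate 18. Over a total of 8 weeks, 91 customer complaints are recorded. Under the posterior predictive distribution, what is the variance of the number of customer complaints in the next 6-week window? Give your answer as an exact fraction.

4944/169

Total count 91 over total exposure 8 weeks.
Gamma(α, β) with Poisson data over total exposure Σt gives posterior Gamma(α+Σx, β+Σt) = Gamma(103, 26).
The posterior predictive for a window of length T is Negative Binomial with variance T·α'·(β'+T)/β'² = 6·103·32/676 = 4944/169.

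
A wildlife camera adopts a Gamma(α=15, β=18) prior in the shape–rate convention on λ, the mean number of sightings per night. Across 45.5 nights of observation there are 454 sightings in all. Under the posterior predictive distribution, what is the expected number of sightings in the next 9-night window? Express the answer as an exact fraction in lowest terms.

Total count 454 over total exposure 45.5 nights.
By Gamma–Poisson conjugacy, the posterior is Gamma(α + Σx, β + Σt) = Gamma(15 + 454, 18 + 45.5) = Gamma(469, 127/2).
Predictive mean over a 9-night window = T·E[λ|data] = 9·469/(127/2) = 8442/127.

8442/127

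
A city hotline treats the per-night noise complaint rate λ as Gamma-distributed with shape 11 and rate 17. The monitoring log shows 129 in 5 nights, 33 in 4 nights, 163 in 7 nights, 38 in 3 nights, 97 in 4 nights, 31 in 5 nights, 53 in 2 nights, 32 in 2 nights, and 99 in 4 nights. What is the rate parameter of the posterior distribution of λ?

Total count: 129 + 33 + 163 + 38 + 97 + 31 + 53 + 32 + 99 = 675.
Total exposure: 5 + 4 + 7 + 3 + 4 + 5 + 2 + 2 + 4 = 36 nights.
Posterior: α' = 11 + 675 = 686, β' = 17 + 36 = 53.

53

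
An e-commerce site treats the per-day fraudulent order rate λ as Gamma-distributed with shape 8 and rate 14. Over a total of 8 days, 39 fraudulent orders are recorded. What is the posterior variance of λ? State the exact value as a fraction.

Total count 39 over total exposure 8 days.
The Gamma prior is conjugate for the Poisson rate, so λ | data ~ Gamma(8+39, 14+8) = Gamma(47, 22).
Posterior variance = α'/β'² = 47/484.

47/484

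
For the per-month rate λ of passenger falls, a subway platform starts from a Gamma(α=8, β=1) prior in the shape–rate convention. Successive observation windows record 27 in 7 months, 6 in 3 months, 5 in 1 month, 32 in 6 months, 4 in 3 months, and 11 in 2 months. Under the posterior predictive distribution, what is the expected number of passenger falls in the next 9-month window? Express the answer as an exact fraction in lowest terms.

837/23

Total count: 27 + 6 + 5 + 32 + 4 + 11 = 85.
Total exposure: 7 + 3 + 1 + 6 + 3 + 2 = 22 months.
Posterior: α' = 8 + 85 = 93, β' = 1 + 22 = 23.
Predictive mean over a 9-month window = T·E[λ|data] = 9·93/23 = 837/23.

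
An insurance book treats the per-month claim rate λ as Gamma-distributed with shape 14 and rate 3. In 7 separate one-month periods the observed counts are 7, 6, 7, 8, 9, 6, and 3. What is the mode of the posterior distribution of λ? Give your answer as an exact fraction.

59/10

Total count: 7 + 6 + 7 + 8 + 9 + 6 + 3 = 46.
Total exposure: 7 months.
Gamma(α, β) with Poisson data over total exposure Σt gives posterior Gamma(α+Σx, β+Σt) = Gamma(60, 10).
Posterior mode = (α'−1)/β' = 59/10.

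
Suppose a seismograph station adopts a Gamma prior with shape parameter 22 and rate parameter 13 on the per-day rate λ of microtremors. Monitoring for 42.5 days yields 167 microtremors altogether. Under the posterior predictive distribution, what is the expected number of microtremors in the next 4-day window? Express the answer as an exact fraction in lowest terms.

504/37

Total count 167 over total exposure 42.5 days.
The Gamma prior is conjugate for the Poisson rate, so λ | data ~ Gamma(22+167, 13+42.5) = Gamma(189, 111/2).
Predictive mean over a 4-day window = T·E[λ|data] = 4·189/(111/2) = 504/37.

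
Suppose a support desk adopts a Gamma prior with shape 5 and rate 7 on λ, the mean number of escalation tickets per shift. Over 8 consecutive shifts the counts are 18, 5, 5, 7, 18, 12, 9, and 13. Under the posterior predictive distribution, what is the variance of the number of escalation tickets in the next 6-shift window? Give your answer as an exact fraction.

1288/25

Total count: 18 + 5 + 5 + 7 + 18 + 12 + 9 + 13 = 87.
Total exposure: 8 shifts.
By Gamma–Poisson conjugacy, the posterior is Gamma(α + Σx, β + Σt) = Gamma(5 + 87, 7 + 8) = Gamma(92, 15).
The posterior predictive for a window of length T is Negative Binomial with variance T·α'·(β'+T)/β'² = 6·92·21/225 = 1288/25.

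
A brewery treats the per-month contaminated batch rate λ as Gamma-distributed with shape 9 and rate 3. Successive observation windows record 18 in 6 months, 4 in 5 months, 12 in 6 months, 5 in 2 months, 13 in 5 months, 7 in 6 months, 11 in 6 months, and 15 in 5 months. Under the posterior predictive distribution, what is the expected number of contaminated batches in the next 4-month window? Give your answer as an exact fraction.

94/11

Total count: 18 + 4 + 12 + 5 + 13 + 7 + 11 + 15 = 85.
Total exposure: 6 + 5 + 6 + 2 + 5 + 6 + 6 + 5 = 41 months.
Conjugate update: add total count to the shape and total exposure to the rate, giving Gamma(94, 44).
Predictive mean over a 4-month window = T·E[λ|data] = 4·94/44 = 94/11.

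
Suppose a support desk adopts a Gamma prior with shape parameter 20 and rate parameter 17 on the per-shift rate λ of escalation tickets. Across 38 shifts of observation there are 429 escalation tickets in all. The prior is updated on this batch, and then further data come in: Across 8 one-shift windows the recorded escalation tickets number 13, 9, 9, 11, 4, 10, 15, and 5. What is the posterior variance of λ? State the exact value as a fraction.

Total count 429 over total exposure 38 shifts.
After the first batch: Gamma(20 + 429, 17 + 38) = Gamma(449, 55).
Total count: 13 + 9 + 9 + 11 + 4 + 10 + 15 + 5 = 76.
Total exposure: 8 shifts.
After the second batch: Gamma(449 + 76, 55 + 8) = Gamma(525, 63).
Posterior variance = α'/β'² = 525/3969 = 25/189.

25/189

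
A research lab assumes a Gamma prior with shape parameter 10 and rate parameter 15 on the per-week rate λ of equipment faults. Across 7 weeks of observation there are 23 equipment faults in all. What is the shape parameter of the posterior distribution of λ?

33

Total count 23 over total exposure 7 weeks.
By Gamma–Poisson conjugacy, the posterior is Gamma(α + Σx, β + Σt) = Gamma(10 + 23, 15 + 7) = Gamma(33, 22).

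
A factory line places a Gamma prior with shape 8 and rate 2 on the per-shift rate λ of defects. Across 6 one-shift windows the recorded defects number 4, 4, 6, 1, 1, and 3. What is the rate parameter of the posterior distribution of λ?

8

Total count: 4 + 4 + 6 + 1 + 1 + 3 = 19.
Total exposure: 6 shifts.
Posterior: α' = 8 + 19 = 27, β' = 2 + 6 = 8.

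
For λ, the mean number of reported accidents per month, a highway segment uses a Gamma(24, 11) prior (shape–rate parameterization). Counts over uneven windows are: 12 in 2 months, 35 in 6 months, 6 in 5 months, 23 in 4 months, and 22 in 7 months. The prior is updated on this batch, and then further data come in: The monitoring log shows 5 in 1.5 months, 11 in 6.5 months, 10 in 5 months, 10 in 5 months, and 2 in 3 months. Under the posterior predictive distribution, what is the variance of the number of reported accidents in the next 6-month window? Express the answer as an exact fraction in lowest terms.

Total count: 12 + 35 + 6 + 23 + 22 = 98.
Total exposure: 2 + 6 + 5 + 4 + 7 = 24 months.
After the first batch: Gamma(24 + 98, 11 + 24) = Gamma(122, 35).
Total count: 5 + 11 + 10 + 10 + 2 = 38.
Total exposure: 1.5 + 6.5 + 5 + 5 + 3 = 21 months.
After the second batch: Gamma(122 + 38, 35 + 21) = Gamma(160, 56).
The posterior predictive for a window of length T is Negative Binomial with variance T·α'·(β'+T)/β'² = 6·160·62/3136 = 930/49.

930/49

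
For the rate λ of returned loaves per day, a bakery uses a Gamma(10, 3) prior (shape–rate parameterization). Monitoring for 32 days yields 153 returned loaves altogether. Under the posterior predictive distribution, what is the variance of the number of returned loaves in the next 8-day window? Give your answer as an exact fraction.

Total count 153 over total exposure 32 days.
The Gamma prior is conjugate for the Poisson rate, so λ | data ~ Gamma(10+153, 3+32) = Gamma(163, 35).
The posterior predictive for a window of length T is Negative Binomial with variance T·α'·(β'+T)/β'² = 8·163·43/1225 = 56072/1225.

56072/1225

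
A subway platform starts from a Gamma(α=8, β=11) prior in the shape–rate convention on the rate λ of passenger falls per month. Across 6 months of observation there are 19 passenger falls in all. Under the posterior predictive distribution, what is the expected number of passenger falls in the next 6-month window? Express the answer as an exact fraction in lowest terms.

162/17

Total count 19 over total exposure 6 months.
Gamma(α, β) with Poisson data over total exposure Σt gives posterior Gamma(α+Σx, β+Σt) = Gamma(27, 17).
Predictive mean over a 6-month window = T·E[λ|data] = 6·27/17 = 162/17.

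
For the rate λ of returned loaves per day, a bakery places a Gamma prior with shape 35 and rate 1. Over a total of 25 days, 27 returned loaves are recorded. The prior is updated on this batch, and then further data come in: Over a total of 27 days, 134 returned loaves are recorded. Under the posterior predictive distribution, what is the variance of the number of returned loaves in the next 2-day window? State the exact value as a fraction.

21560/2809

Total count 27 over total exposure 25 days.
After the first batch: Gamma(35 + 27, 1 + 25) = Gamma(62, 26).
Total count 134 over total exposure 27 days.
After the second batch: Gamma(62 + 134, 26 + 27) = Gamma(196, 53).
The posterior predictive for a window of length T is Negative Binomial with variance T·α'·(β'+T)/β'² = 2·196·55/2809 = 21560/2809.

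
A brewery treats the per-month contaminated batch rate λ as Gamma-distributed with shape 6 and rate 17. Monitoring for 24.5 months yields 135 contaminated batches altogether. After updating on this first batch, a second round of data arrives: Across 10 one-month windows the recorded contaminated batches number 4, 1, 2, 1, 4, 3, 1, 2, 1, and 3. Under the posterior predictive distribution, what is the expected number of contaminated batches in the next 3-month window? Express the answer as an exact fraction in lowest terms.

Total count 135 over total exposure 24.5 months.
After the first batch: Gamma(6 + 135, 17 + 24.5) = Gamma(141, 83/2).
Total count: 4 + 1 + 2 + 1 + 4 + 3 + 1 + 2 + 1 + 3 = 22.
Total exposure: 10 months.
After the second batch: Gamma(141 + 22, 83/2 + 10) = Gamma(163, 103/2).
Predictive mean over a 3-month window = T·E[λ|data] = 3·163/(103/2) = 978/103.

978/103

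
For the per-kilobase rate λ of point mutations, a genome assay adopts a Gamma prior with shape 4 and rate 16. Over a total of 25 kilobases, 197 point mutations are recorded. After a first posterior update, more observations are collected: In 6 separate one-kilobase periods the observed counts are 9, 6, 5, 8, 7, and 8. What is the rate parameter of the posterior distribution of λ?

47

Total count 197 over total exposure 25 kilobases.
After the first batch: Gamma(4 + 197, 16 + 25) = Gamma(201, 41).
Total count: 9 + 6 + 5 + 8 + 7 + 8 = 43.
Total exposure: 6 kilobases.
After the second batch: Gamma(201 + 43, 41 + 6) = Gamma(244, 47).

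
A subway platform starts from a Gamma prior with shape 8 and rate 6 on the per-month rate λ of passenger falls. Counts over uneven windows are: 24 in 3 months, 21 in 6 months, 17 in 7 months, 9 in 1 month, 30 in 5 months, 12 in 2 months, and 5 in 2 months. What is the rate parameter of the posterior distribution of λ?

Total count: 24 + 21 + 17 + 9 + 30 + 12 + 5 = 118.
Total exposure: 3 + 6 + 7 + 1 + 5 + 2 + 2 = 26 months.
Conjugate update: add total count to the shape and total exposure to the rate, giving Gamma(126, 32).

32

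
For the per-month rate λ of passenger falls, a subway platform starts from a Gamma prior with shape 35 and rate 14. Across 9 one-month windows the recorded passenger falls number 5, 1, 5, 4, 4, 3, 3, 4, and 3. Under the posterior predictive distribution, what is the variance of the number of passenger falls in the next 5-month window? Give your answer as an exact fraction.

Total count: 5 + 1 + 5 + 4 + 4 + 3 + 3 + 4 + 3 = 32.
Total exposure: 9 months.
Conjugate update: add total count to the shape and total exposure to the rate, giving Gamma(67, 23).
The posterior predictive for a window of length T is Negative Binomial with variance T·α'·(β'+T)/β'² = 5·67·28/529 = 9380/529.

9380/529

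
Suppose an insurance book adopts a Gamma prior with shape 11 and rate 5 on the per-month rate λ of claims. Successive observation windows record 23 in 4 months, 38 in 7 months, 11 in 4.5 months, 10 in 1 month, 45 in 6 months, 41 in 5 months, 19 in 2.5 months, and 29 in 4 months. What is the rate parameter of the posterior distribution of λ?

39

Total count: 23 + 38 + 11 + 10 + 45 + 41 + 19 + 29 = 216.
Total exposure: 4 + 7 + 4.5 + 1 + 6 + 5 + 2.5 + 4 = 34 months.
By Gamma–Poisson conjugacy, the posterior is Gamma(α + Σx, β + Σt) = Gamma(11 + 216, 5 + 34) = Gamma(227, 39).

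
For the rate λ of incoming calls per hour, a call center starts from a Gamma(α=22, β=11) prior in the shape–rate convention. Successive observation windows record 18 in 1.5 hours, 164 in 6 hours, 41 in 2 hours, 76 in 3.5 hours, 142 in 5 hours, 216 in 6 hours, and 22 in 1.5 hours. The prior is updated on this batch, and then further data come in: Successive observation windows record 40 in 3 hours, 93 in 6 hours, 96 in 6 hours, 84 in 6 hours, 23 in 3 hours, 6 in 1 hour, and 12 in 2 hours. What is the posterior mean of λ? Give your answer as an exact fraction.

Total count: 18 + 164 + 41 + 76 + 142 + 216 + 22 = 679.
Total exposure: 1.5 + 6 + 2 + 3.5 + 5 + 6 + 1.5 = 25.5 hours.
After the first batch: Gamma(22 + 679, 11 + 25.5) = Gamma(701, 73/2).
Total count: 40 + 93 + 96 + 84 + 23 + 6 + 12 = 354.
Total exposure: 3 + 6 + 6 + 6 + 3 + 1 + 2 = 27 hours.
After the second batch: Gamma(701 + 354, 73/2 + 27) = Gamma(1055, 127/2).
Posterior mean = α'/β' = 1055/(127/2) = 2110/127.

2110/127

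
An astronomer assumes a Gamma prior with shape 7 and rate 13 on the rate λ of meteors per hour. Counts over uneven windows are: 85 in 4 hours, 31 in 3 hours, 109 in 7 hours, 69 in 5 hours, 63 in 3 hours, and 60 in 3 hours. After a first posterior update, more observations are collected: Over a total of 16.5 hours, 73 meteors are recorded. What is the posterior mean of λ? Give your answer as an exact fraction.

Total count: 85 + 31 + 109 + 69 + 63 + 60 = 417.
Total exposure: 4 + 3 + 7 + 5 + 3 + 3 = 25 hours.
After the first batch: Gamma(7 + 417, 13 + 25) = Gamma(424, 38).
Total count 73 over total exposure 16.5 hours.
After the second batch: Gamma(424 + 73, 38 + 16.5) = Gamma(497, 109/2).
Posterior mean = α'/β' = 497/(109/2) = 994/109.

994/109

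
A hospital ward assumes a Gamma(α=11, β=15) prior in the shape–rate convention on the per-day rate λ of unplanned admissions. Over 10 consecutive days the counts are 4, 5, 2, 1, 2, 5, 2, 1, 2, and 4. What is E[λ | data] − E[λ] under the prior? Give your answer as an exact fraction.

Total count: 4 + 5 + 2 + 1 + 2 + 5 + 2 + 1 + 2 + 4 = 28.
Total exposure: 10 days.
By Gamma–Poisson conjugacy, the posterior is Gamma(α + Σx, β + Σt) = Gamma(11 + 28, 15 + 10) = Gamma(39, 25).
Posterior mean = 39/25 = 39/25; prior mean = 11/15 = 11/15. Difference = 39/25 − 11/15 = 62/75.

62/75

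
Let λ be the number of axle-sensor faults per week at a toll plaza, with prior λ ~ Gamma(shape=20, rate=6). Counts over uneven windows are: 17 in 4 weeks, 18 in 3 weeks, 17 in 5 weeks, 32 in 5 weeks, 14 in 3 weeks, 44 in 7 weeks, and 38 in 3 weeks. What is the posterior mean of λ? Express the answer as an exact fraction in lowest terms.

Total count: 17 + 18 + 17 + 32 + 14 + 44 + 38 = 180.
Total exposure: 4 + 3 + 5 + 5 + 3 + 7 + 3 = 30 weeks.
Gamma(α, β) with Poisson data over total exposure Σt gives posterior Gamma(α+Σx, β+Σt) = Gamma(200, 36).
Posterior mean = α'/β' = 200/36 = 50/9.

50/9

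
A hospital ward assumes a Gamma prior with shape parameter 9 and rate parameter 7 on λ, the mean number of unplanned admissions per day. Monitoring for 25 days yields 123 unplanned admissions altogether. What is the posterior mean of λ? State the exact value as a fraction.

Total count 123 over total exposure 25 days.
Posterior: α' = 9 + 123 = 132, β' = 7 + 25 = 32.
Posterior mean = α'/β' = 132/32 = 33/8.

33/8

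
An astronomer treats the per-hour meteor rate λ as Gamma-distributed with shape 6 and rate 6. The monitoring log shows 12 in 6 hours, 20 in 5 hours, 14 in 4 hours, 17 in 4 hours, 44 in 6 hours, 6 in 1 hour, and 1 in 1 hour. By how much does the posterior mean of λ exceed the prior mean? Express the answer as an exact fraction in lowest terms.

Total count: 12 + 20 + 14 + 17 + 44 + 6 + 1 = 114.
Total exposure: 6 + 5 + 4 + 4 + 6 + 1 + 1 = 27 hours.
Gamma(α, β) with Poisson data over total exposure Σt gives posterior Gamma(α+Σx, β+Σt) = Gamma(120, 33).
Posterior mean = 120/33 = 40/11; prior mean = 6/6 = 1. Difference = 40/11 − 1 = 29/11.

29/11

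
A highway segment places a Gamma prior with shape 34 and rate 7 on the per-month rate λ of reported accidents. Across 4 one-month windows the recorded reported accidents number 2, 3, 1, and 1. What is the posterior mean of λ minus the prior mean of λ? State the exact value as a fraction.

-87/77

Total count: 2 + 3 + 1 + 1 = 7.
Total exposure: 4 months.
By Gamma–Poisson conjugacy, the posterior is Gamma(α + Σx, β + Σt) = Gamma(34 + 7, 7 + 4) = Gamma(41, 11).
Posterior mean = 41/11 = 41/11; prior mean = 34/7 = 34/7. Difference = 41/11 − 34/7 = -87/77.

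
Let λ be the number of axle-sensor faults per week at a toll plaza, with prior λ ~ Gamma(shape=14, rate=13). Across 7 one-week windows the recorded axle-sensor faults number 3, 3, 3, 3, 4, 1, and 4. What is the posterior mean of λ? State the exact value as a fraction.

7/4

Total count: 3 + 3 + 3 + 3 + 4 + 1 + 4 = 21.
Total exposure: 7 weeks.
The Gamma prior is conjugate for the Poisson rate, so λ | data ~ Gamma(14+21, 13+7) = Gamma(35, 20).
Posterior mean = α'/β' = 35/20 = 7/4.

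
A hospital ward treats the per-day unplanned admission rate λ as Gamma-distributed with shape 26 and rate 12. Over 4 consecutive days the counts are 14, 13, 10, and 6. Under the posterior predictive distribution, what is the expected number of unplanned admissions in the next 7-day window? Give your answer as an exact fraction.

483/16

Total count: 14 + 13 + 10 + 6 = 43.
Total exposure: 4 days.
Posterior: α' = 26 + 43 = 69, β' = 12 + 4 = 16.
Predictive mean over a 7-day window = T·E[λ|data] = 7·69/16 = 483/16.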